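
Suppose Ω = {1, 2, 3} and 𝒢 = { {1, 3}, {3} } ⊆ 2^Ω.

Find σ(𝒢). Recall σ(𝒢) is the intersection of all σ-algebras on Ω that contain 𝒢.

|σ(𝒢)| = 8.  σ(𝒢) = { {}, {1}, {2}, {3}, {1, 2}, {1, 3}, {2, 3}, Ω }

Trace:
Seed the family with 𝒢 together with ∅ and Ω: { {}, {3}, {1, 3}, Ω }.
Iteration 1: +2 →
  {2}  = Ω∖{1, 3}
  {1, 2}  = Ω∖{3}
Iteration 2 (1 new):
  {2, 3}  = {3} ∪ {2}
Iteration 3: 1 new —
  {1}  = Ω∖{2, 3}
After Iteration 4 the family is unchanged; done.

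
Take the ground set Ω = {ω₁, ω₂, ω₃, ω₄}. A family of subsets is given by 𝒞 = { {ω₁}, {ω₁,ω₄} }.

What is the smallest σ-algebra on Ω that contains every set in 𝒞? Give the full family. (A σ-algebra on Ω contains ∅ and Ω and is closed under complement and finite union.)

Take S₀ = 𝒞 ∪ {∅, Ω} = { {}, {ω₁}, {ω₁,ω₄}, Ω }.
Pass 1 (2 new):
  {ω₂,ω₃}  = {ω₁,ω₄}ᶜ
  {ω₂,ω₃,ω₄}  = {ω₁}ᶜ
  (now 6)
Pass 2: 1 new —
  {ω₁,ω₂,ω₃}  = {ω₂,ω₃} ∪ {ω₁}
  (now 7)
Pass 3. New:
  {ω₄}  = {ω₁,ω₂,ω₃}ᶜ
  (now 8)
Pass 4: closed — nothing new.

Hence σ(𝒞) has 8 members: { {}, {ω₁}, {ω₄}, {ω₁,ω₄}, {ω₂,ω₃}, {ω₁,ω₂,ω₃}, {ω₂,ω₃,ω₄}, Ω }.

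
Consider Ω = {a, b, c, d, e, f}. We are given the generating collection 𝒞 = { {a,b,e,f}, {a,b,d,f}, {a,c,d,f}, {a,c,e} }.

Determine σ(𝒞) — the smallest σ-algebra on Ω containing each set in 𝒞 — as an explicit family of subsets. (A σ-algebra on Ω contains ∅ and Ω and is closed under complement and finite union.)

Take S₀ = 𝒞 ∪ {∅, Ω} = { {}, {a,c,e}, {a,b,d,f}, {a,b,e,f}, {a,c,d,f}, Ω }.
Step 1: +8 →
  {b,e}  = {a,c,d,f}ᶜ
  {c,d}  = {a,b,e,f}ᶜ
  {c,e}  = {a,b,d,f}ᶜ
  {b,d,f}  = {a,c,e}ᶜ
  {a,b,c,d,f}  = {a,b,d,f} ∪ {a,c,d,f}
  {a,b,c,e,f}  = {a,c,e} ∪ {a,b,e,f}
  {a,b,d,e,f}  = {a,b,d,f} ∪ {a,b,e,f}
  {a,c,d,e,f}  = {a,c,d,f} ∪ {a,c,e}
Step 2 adds 12:
  {b}  = {a,c,d,e,f}ᶜ
  {c}  = {a,b,d,e,f}ᶜ
  {d}  = {a,b,c,e,f}ᶜ
  {e}  = {a,b,c,d,f}ᶜ
  {b,c,e}  = {b,e} ∪ {c,e}
  {c,d,e}  = {c,d} ∪ {c,e}
  {a,b,c,e}  = {b,e} ∪ {a,c,e}
  {a,c,d,e}  = {c,d} ∪ {a,c,e}
  {b,c,d,e}  = {b,e} ∪ {c,d}
  {b,c,d,f}  = {b,d,f} ∪ {c,d}
  {b,d,e,f}  = {b,d,f} ∪ {b,e}
  {b,c,d,e,f}  = {b,d,f} ∪ {c,e}
Step 3 adds 14:
  {a}  = {b,c,d,e,f}ᶜ
  {a,c}  = {b,d,e,f}ᶜ
  {a,e}  = {b,c,d,f}ᶜ
  {a,f}  = {b,c,d,e}ᶜ
  {b,c}  = {b} ∪ {c}
  {b,d}  = {b} ∪ {d}
  {b,f}  = {a,c,d,e}ᶜ
  {d,e}  = {e} ∪ {d}
  {d,f}  = {a,b,c,e}ᶜ
  {a,b,f}  = {c,d,e}ᶜ
  {a,d,f}  = {b,c,e}ᶜ
  {b,c,d}  = {c,d} ∪ {b}
  {b,d,e}  = {b,e} ∪ {d}
  {a,b,c,d,e}  = {b,e} ∪ {a,c,d,e}
Step 4. New:
  {f}  = {a,b,c,d,e}ᶜ
  {a,b}  = {b} ∪ {a}
  {a,d}  = {d} ∪ {a}
  {a,b,c}  = {b} ∪ {a,c}
  {a,b,d}  = {a} ∪ {b,d}
  {a,b,e}  = {b} ∪ {a,e}
  {a,c,d}  = {c,d} ∪ {a,c}
  {a,c,f}  = {b,d,e}ᶜ
  {a,d,e}  = {d,e} ∪ {a}
  {a,e,f}  = {b,c,d}ᶜ
  {b,c,f}  = {b,f} ∪ {c}
  {b,e,f}  = {b,f} ∪ {b,e}
  {c,d,f}  = {c,d} ∪ {d,f}
  {d,e,f}  = {d,e} ∪ {d,f}
  {a,b,c,d}  = {a,c} ∪ {b,c,d}
  {a,b,c,f}  = {d,e}ᶜ
  {a,b,d,e}  = {b,d,e} ∪ {a}
  {a,c,e,f}  = {b,d}ᶜ
  {a,d,e,f}  = {b,c}ᶜ
  {b,c,e,f}  = {c,e} ∪ {b,f}
  {c,d,e,f}  = {c,e} ∪ {d,f}
Step 5: 3 new —
  {c,f}  = {a,b,d,e}ᶜ
  {e,f}  = {a,b,c,d}ᶜ
  {c,e,f}  = {a,b,d}ᶜ
Step 6 adds nothing — fixpoint reached.

|σ(𝒞)| = 64.  σ(𝒞) = { {}, {a}, {b}, {c}, {d}, {e}, {f}, {a,b}, {a,c}, {a,d}, {a,e}, {a,f}, {b,c}, {b,d}, {b,e}, {b,f}, {c,d}, {c,e}, {c,f}, {d,e}, {d,f}, {e,f}, {a,b,c}, {a,b,d}, {a,b,e}, {a,b,f}, {a,c,d}, {a,c,e}, {a,c,f}, {a,d,e}, {a,d,f}, {a,e,f}, {b,c,d}, {b,c,e}, {b,c,f}, {b,d,e}, {b,d,f}, {b,e,f}, {c,d,e}, {c,d,f}, {c,e,f}, {d,e,f}, {a,b,c,d}, {a,b,c,e}, {a,b,c,f}, {a,b,d,e}, {a,b,d,f}, {a,b,e,f}, {a,c,d,e}, {a,c,d,f}, {a,c,e,f}, {a,d,e,f}, {b,c,d,e}, {b,c,d,f}, {b,c,e,f}, {b,d,e,f}, {c,d,e,f}, {a,b,c,d,e}, {a,b,c,d,f}, {a,b,c,e,f}, {a,b,d,e,f}, {a,c,d,e,f}, {b,c,d,e,f}, Ω }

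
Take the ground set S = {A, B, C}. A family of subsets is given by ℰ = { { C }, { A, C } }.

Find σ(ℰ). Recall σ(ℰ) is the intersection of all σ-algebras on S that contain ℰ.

Begin from { {  }, { C }, { A, C }, S } (that is, ℰ plus ∅ and S).
Round 1. New:
  { B }  = complement { A, C }
  { A, B }  = complement { C }
  (now 6)
Round 2. New:
  { B, C }  = { C } ∪ { B }
  (now 7)
Round 3: +1 →
  { A }  = complement { B, C }
  (now 8)
Round 4: stable.

σ(ℰ) = { {  }, { A }, { B }, { C }, { A, B }, { A, C }, { B, C }, S }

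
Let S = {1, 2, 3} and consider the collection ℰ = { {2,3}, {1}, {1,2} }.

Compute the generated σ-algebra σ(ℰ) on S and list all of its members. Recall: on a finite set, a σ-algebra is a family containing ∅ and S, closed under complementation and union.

σ(ℰ) = { {}, {1}, {2}, {3}, {1,2}, {1,3}, {2,3}, S }

Derivation:
Initial family (5 sets): { {}, {1}, {1,2}, {2,3}, S }.
Step 1. New:
  {3}  = S∖{1,2}
  [6 total]
Step 2 (1 new):
  {1,3}  = {3} ∪ {1}
  [7 total]
Step 3 adds 1:
  {2}  = S∖{1,3}
  [8 total]
Step 4: no new sets; the family is a σ-algebra.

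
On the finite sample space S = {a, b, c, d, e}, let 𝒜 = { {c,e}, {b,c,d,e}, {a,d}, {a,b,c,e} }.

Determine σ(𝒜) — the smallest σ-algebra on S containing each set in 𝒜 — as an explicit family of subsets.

|σ(𝒜)| = 16.  σ(𝒜) = { ∅, {a}, {b}, {d}, {a,b}, {a,d}, {b,d}, {c,e}, {a,b,d}, {a,c,e}, {b,c,e}, {c,d,e}, {a,b,c,e}, {a,c,d,e}, {b,c,d,e}, S }

Working:
Start: 𝒜 ∪ {∅, S} = { ∅, {a,d}, {c,e}, {a,b,c,e}, {b,c,d,e}, S }.
Pass 1 (5 new):
  {a}  = {b,c,d,e}ᶜ
  {d}  = {a,b,c,e}ᶜ
  {a,b,d}  = {c,e}ᶜ
  {b,c,e}  = {a,d}ᶜ
  {a,c,d,e}  = {a,d} ∪ {c,e}
  — 11 sets.
Pass 2. New:
  {b}  = {a,c,d,e}ᶜ
  {a,c,e}  = {c,e} ∪ {a}
  {c,d,e}  = {d} ∪ {c,e}
  — 14 sets.
Pass 3: +2 →
  {a,b}  = {c,d,e}ᶜ
  {b,d}  = {a,c,e}ᶜ
  — 16 sets.
Pass 4: no new sets; the family is a σ-algebra.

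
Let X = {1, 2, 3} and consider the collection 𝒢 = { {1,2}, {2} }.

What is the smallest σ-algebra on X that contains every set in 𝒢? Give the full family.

σ(𝒢) = { ∅, {1}, {2}, {3}, {1,2}, {1,3}, {2,3}, X }

Derivation:
Take S₀ = 𝒢 ∪ {∅, X} = { ∅, {2}, {1,2}, X }.
Round 1: 2 new —
  {3}  = {1,2}ᶜ
  {1,3}  = {2}ᶜ
  [6 total]
Round 2. New:
  {2,3}  = {3} ∪ {2}
  [7 total]
Round 3: +1 →
  {1}  = {2,3}ᶜ
  [8 total]
Round 4: closed — nothing new.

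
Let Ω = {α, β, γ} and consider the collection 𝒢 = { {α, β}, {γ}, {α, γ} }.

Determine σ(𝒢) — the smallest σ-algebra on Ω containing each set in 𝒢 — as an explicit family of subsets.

σ(𝒢) = { ∅, {α}, {β}, {γ}, {α, β}, {α, γ}, {β, γ}, Ω }

Trace:
Begin from { ∅, {γ}, {α, β}, {α, γ}, Ω } (that is, 𝒢 plus ∅ and Ω).
Round 1: 1 new —
  {β}  = ᶜ of {α, γ}
  (now 6)
Round 2 adds 1:
  {β, γ}  = {γ} ∪ {β}
  (now 7)
Round 3 adds 1:
  {α}  = ᶜ of {β, γ}
  (now 8)
Round 4: already closed under ᶜ and ∪.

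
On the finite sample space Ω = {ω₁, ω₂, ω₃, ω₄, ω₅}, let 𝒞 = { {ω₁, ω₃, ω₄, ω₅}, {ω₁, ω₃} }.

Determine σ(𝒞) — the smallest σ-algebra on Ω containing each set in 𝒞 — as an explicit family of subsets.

|σ(𝒞)| = 8.  σ(𝒞) = { {}, {ω₂}, {ω₁, ω₃}, {ω₄, ω₅}, {ω₁, ω₂, ω₃}, {ω₂, ω₄, ω₅}, {ω₁, ω₃, ω₄, ω₅}, Ω }

Working:
Take S₀ = 𝒞 ∪ {∅, Ω} = { {}, {ω₁, ω₃}, {ω₁, ω₃, ω₄, ω₅}, Ω }.
Pass 1 (2 new):
  {ω₂}  = complement {ω₁, ω₃, ω₄, ω₅}
  {ω₂, ω₄, ω₅}  = complement {ω₁, ω₃}
  (now 6)
Pass 2: +1 →
  {ω₁, ω₂, ω₃}  = {ω₁, ω₃} ∪ {ω₂}
  (now 7)
Pass 3 adds 1:
  {ω₄, ω₅}  = complement {ω₁, ω₂, ω₃}
  (now 8)
Pass 4 adds nothing — fixpoint reached.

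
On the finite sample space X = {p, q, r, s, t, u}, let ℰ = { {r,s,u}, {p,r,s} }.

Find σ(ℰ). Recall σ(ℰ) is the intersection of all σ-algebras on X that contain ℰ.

|σ(ℰ)| = 16.  σ(ℰ) = { {}, {p}, {u}, {p,u}, {q,t}, {r,s}, {p,q,t}, {p,r,s}, {q,t,u}, {r,s,u}, {p,q,t,u}, {p,r,s,u}, {q,r,s,t}, {p,q,r,s,t}, {q,r,s,t,u}, X }

Derivation:
Initial family (4 sets): { {}, {p,r,s}, {r,s,u}, X }.
Pass 1: 3 new —
  {p,q,t}  = ᶜ of {r,s,u}
  {q,t,u}  = ᶜ of {p,r,s}
  {p,r,s,u}  = {r,s,u} ∪ {p,r,s}
  [7 total]
Pass 2: +4 →
  {q,t}  = ᶜ of {p,r,s,u}
  {p,q,t,u}  = {p,q,t} ∪ {q,t,u}
  {p,q,r,s,t}  = {p,q,t} ∪ {p,r,s}
  {q,r,s,t,u}  = {r,s,u} ∪ {q,t,u}
  [11 total]
Pass 3. New:
  {p}  = ᶜ of {q,r,s,t,u}
  {u}  = ᶜ of {p,q,r,s,t}
  {r,s}  = ᶜ of {p,q,t,u}
  [14 total]
Pass 4: 2 new —
  {p,u}  = {u} ∪ {p}
  {q,r,s,t}  = {q,t} ∪ {r,s}
  [16 total]
Pass 5: stable.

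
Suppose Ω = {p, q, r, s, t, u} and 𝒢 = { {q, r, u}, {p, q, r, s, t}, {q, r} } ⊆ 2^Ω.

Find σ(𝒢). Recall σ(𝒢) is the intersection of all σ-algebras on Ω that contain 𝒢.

Answer: σ(𝒢) = { ∅, {u}, {q, r}, {p, s, t}, {q, r, u}, {p, s, t, u}, {p, q, r, s, t}, Ω }

Working:
Start: 𝒢 ∪ {∅, Ω} = { ∅, {q, r}, {q, r, u}, {p, q, r, s, t}, Ω }.
Step 1: 3 new —
  {u}  = {p, q, r, s, t}ᶜ
  {p, s, t}  = {q, r, u}ᶜ
  {p, s, t, u}  = {q, r}ᶜ
  (now 8)
After Step 2 the family is unchanged; done.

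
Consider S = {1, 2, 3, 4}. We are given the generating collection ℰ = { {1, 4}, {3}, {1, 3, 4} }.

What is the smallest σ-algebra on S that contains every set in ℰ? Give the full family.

Begin from { ∅, {3}, {1, 4}, {1, 3, 4}, S } (that is, ℰ plus ∅ and S).
Round 1 adds 3:
  {2}  = {1, 3, 4}ᶜ
  {2, 3}  = {1, 4}ᶜ
  {1, 2, 4}  = {3}ᶜ
  — 8 sets.
After Round 2 the family is unchanged; done.

|σ(ℰ)| = 8.  σ(ℰ) = { ∅, {2}, {3}, {1, 4}, {2, 3}, {1, 2, 4}, {1, 3, 4}, S }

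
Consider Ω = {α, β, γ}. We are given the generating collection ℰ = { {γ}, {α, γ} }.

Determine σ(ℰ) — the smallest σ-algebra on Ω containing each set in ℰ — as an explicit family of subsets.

Initial family (4 sets): { {}, {γ}, {α, γ}, Ω }.
Pass 1 adds 2:
  {β}  = {α, γ}ᶜ
  {α, β}  = {γ}ᶜ
Pass 2. New:
  {β, γ}  = {γ} ∪ {β}
Pass 3 (1 new):
  {α}  = {β, γ}ᶜ
Pass 4: stable.

|σ(ℰ)| = 8.  σ(ℰ) = { {}, {α}, {β}, {γ}, {α, β}, {α, γ}, {β, γ}, Ω }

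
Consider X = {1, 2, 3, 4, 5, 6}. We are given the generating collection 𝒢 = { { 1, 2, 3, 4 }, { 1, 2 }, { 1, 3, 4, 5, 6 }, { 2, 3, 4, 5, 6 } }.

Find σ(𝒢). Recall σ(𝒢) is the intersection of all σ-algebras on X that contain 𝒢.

Initial family (6 sets): { {}, { 1, 2 }, { 1, 2, 3, 4 }, { 1, 3, 4, 5, 6 }, { 2, 3, 4, 5, 6 }, X }.
Iteration 1. New:
  { 1 }  = X∖{ 2, 3, 4, 5, 6 }
  { 2 }  = X∖{ 1, 3, 4, 5, 6 }
  { 5, 6 }  = X∖{ 1, 2, 3, 4 }
  { 3, 4, 5, 6 }  = X∖{ 1, 2 }
  |family| = 10
Iteration 2 (3 new):
  { 1, 5, 6 }  = { 5, 6 } ∪ { 1 }
  { 2, 5, 6 }  = { 5, 6 } ∪ { 2 }
  { 1, 2, 5, 6 }  = { 5, 6 } ∪ { 1, 2 }
  |family| = 13
Iteration 3 (3 new):
  { 3, 4 }  = X∖{ 1, 2, 5, 6 }
  { 1, 3, 4 }  = X∖{ 2, 5, 6 }
  { 2, 3, 4 }  = X∖{ 1, 5, 6 }
  |family| = 16
Iteration 4: stable.

Hence σ(𝒢) has 16 members: { {}, { 1 }, { 2 }, { 1, 2 }, { 3, 4 }, { 5, 6 }, { 1, 3, 4 }, { 1, 5, 6 }, { 2, 3, 4 }, { 2, 5, 6 }, { 1, 2, 3, 4 }, { 1, 2, 5, 6 }, { 3, 4, 5, 6 }, { 1, 3, 4, 5, 6 }, { 2, 3, 4, 5, 6 }, X }.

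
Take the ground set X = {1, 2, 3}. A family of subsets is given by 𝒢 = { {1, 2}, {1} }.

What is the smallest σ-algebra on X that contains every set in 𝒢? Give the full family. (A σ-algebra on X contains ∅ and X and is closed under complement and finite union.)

Begin from { {}, {1}, {1, 2}, X } (that is, 𝒢 plus ∅ and X).
Step 1 (2 new):
  {3}  = complement {1, 2}
  {2, 3}  = complement {1}
  |family| = 6
Step 2 adds 1:
  {1, 3}  = {3} ∪ {1}
  |family| = 7
Step 3: +1 →
  {2}  = complement {1, 3}
  |family| = 8
Step 4: stable.

σ(𝒢) = { {}, {1}, {2}, {3}, {1, 2}, {1, 3}, {2, 3}, X }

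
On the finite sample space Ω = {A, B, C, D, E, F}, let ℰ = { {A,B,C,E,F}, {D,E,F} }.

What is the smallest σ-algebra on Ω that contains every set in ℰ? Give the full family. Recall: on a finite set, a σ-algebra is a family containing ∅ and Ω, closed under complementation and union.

σ(ℰ) (8 sets): { ∅, {D}, {E,F}, {A,B,C}, {D,E,F}, {A,B,C,D}, {A,B,C,E,F}, Ω }

Trace:
Take S₀ = ℰ ∪ {∅, Ω} = { ∅, {D,E,F}, {A,B,C,E,F}, Ω }.
Pass 1: 2 new —
  {D}  = {A,B,C,E,F}ᶜ
  {A,B,C}  = {D,E,F}ᶜ
  (now 6)
Pass 2 (1 new):
  {A,B,C,D}  = {A,B,C} ∪ {D}
  (now 7)
Pass 3: 1 new —
  {E,F}  = {A,B,C,D}ᶜ
  (now 8)
Pass 4: already closed under ᶜ and ∪.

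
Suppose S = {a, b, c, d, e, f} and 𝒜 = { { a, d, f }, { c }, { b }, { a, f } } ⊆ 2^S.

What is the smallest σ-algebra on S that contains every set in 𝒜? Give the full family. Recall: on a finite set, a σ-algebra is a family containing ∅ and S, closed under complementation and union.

Start: 𝒜 ∪ {∅, S} = { ∅, { b }, { c }, { a, f }, { a, d, f }, S }.
Step 1: 9 new —
  { b, c }  = { c } ∪ { b }
  { a, b, f }  = { a, f } ∪ { b }
  { a, c, f }  = { c } ∪ { a, f }
  { b, c, e }  = { a, d, f }ᶜ
  { a, b, d, f }  = { b } ∪ { a, d, f }
  { a, c, d, f }  = { c } ∪ { a, d, f }
  { b, c, d, e }  = { a, f }ᶜ
  { a, b, d, e, f }  = { c }ᶜ
  { a, c, d, e, f }  = { b }ᶜ
Step 2. New:
  { b, e }  = { a, c, d, f }ᶜ
  { c, e }  = { a, b, d, f }ᶜ
  { b, d, e }  = { a, c, f }ᶜ
  { c, d, e }  = { a, b, f }ᶜ
  { a, b, c, f }  = { a, c, f } ∪ { b }
  { a, d, e, f }  = { b, c }ᶜ
  { a, b, c, d, f }  = { a, b, d, f } ∪ { a, c, f }
  { a, b, c, e, f }  = { a, c, f } ∪ { b, c, e }
Step 3 adds 5:
  { d }  = { a, b, c, e, f }ᶜ
  { e }  = { a, b, c, d, f }ᶜ
  { d, e }  = { a, b, c, f }ᶜ
  { a, b, e, f }  = { b, e } ∪ { a, f }
  { a, c, e, f }  = { a, c, f } ∪ { c, e }
Step 4 adds 4:
  { b, d }  = { a, c, e, f }ᶜ
  { c, d }  = { a, b, e, f }ᶜ
  { a, e, f }  = { a, f } ∪ { e }
  { b, c, d }  = { b, c } ∪ { d }
Step 5: already closed under ᶜ and ∪.

σ(𝒜) = { ∅, { b }, { c }, { d }, { e }, { a, f }, { b, c }, { b, d }, { b, e }, { c, d }, { c, e }, { d, e }, { a, b, f }, { a, c, f }, { a, d, f }, { a, e, f }, { b, c, d }, { b, c, e }, { b, d, e }, { c, d, e }, { a, b, c, f }, { a, b, d, f }, { a, b, e, f }, { a, c, d, f }, { a, c, e, f }, { a, d, e, f }, { b, c, d, e }, { a, b, c, d, f }, { a, b, c, e, f }, { a, b, d, e, f }, { a, c, d, e, f }, S }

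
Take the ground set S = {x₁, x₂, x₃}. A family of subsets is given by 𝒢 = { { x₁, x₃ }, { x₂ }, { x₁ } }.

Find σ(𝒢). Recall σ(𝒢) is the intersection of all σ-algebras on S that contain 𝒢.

Start: 𝒢 ∪ {∅, S} = { {}, { x₁ }, { x₂ }, { x₁, x₃ }, S }.
Pass 1: 2 new —
  { x₁, x₂ }  = { x₂ } ∪ { x₁ }
  { x₂, x₃ }  = S∖{ x₁ }
  [7 total]
Pass 2: +1 →
  { x₃ }  = S∖{ x₁, x₂ }
  [8 total]
Pass 3: stable.

Hence σ(𝒢) has 8 members: { {}, { x₁ }, { x₂ }, { x₃ }, { x₁, x₂ }, { x₁, x₃ }, { x₂, x₃ }, S }.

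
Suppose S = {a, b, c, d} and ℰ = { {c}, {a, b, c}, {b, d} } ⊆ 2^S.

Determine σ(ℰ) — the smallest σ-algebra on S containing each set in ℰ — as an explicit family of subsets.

Take S₀ = ℰ ∪ {∅, S} = { {}, {c}, {b, d}, {a, b, c}, S }.
Pass 1 adds 4:
  {d}  = {a, b, c}ᶜ
  {a, c}  = {b, d}ᶜ
  {a, b, d}  = {c}ᶜ
  {b, c, d}  = {c} ∪ {b, d}
  [9 total]
Pass 2: +3 →
  {a}  = {b, c, d}ᶜ
  {c, d}  = {c} ∪ {d}
  {a, c, d}  = {a, c} ∪ {d}
  [12 total]
Pass 3 adds 3:
  {b}  = {a, c, d}ᶜ
  {a, b}  = {c, d}ᶜ
  {a, d}  = {d} ∪ {a}
  [15 total]
Pass 4. New:
  {b, c}  = {a, d}ᶜ
  [16 total]
Pass 5 adds nothing — fixpoint reached.

|σ(ℰ)| = 16.  σ(ℰ) = { {}, {a}, {b}, {c}, {d}, {a, b}, {a, c}, {a, d}, {b, c}, {b, d}, {c, d}, {a, b, c}, {a, b, d}, {a, c, d}, {b, c, d}, S }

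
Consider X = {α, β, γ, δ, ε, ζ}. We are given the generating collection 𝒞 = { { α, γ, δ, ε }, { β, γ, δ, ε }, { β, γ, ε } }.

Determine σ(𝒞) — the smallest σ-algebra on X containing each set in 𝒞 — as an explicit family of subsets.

Take S₀ = 𝒞 ∪ {∅, X} = { {}, { β, γ, ε }, { α, γ, δ, ε }, { β, γ, δ, ε }, X }.
Pass 1 (4 new):
  { α, ζ }  = complement { β, γ, δ, ε }
  { β, ζ }  = complement { α, γ, δ, ε }
  { α, δ, ζ }  = complement { β, γ, ε }
  { α, β, γ, δ, ε }  = { β, γ, ε } ∪ { α, γ, δ, ε }
  |family| = 9
Pass 2: +7 →
  { ζ }  = complement { α, β, γ, δ, ε }
  { α, β, ζ }  = { α, ζ } ∪ { β, ζ }
  { α, β, δ, ζ }  = { β, ζ } ∪ { α, δ, ζ }
  { β, γ, ε, ζ }  = { β, ζ } ∪ { β, γ, ε }
  { α, β, γ, ε, ζ }  = { α, ζ } ∪ { β, γ, ε }
  { α, γ, δ, ε, ζ }  = { α, ζ } ∪ { α, γ, δ, ε }
  { β, γ, δ, ε, ζ }  = { β, ζ } ∪ { β, γ, δ, ε }
  |family| = 16
Pass 3. New:
  { α }  = complement { β, γ, δ, ε, ζ }
  { β }  = complement { α, γ, δ, ε, ζ }
  { δ }  = complement { α, β, γ, ε, ζ }
  { α, δ }  = complement { β, γ, ε, ζ }
  { γ, ε }  = complement { α, β, δ, ζ }
  { γ, δ, ε }  = complement { α, β, ζ }
  |family| = 22
Pass 4 (10 new):
  { α, β }  = { α } ∪ { β }
  { β, δ }  = { β } ∪ { δ }
  { δ, ζ }  = { ζ } ∪ { δ }
  { α, β, δ }  = { β } ∪ { α, δ }
  { α, γ, ε }  = { α } ∪ { γ, ε }
  { β, δ, ζ }  = { β, ζ } ∪ { δ }
  { γ, ε, ζ }  = { ζ } ∪ { γ, ε }
  { α, β, γ, ε }  = { α } ∪ { β, γ, ε }
  { α, γ, ε, ζ }  = { α, ζ } ∪ { γ, ε }
  { γ, δ, ε, ζ }  = { γ, δ, ε } ∪ { ζ }
  |family| = 32
After Pass 5 the family is unchanged; done.

σ(𝒞) = { {}, { α }, { β }, { δ }, { ζ }, { α, β }, { α, δ }, { α, ζ }, { β, δ }, { β, ζ }, { γ, ε }, { δ, ζ }, { α, β, δ }, { α, β, ζ }, { α, γ, ε }, { α, δ, ζ }, { β, γ, ε }, { β, δ, ζ }, { γ, δ, ε }, { γ, ε, ζ }, { α, β, γ, ε }, { α, β, δ, ζ }, { α, γ, δ, ε }, { α, γ, ε, ζ }, { β, γ, δ, ε }, { β, γ, ε, ζ }, { γ, δ, ε, ζ }, { α, β, γ, δ, ε }, { α, β, γ, ε, ζ }, { α, γ, δ, ε, ζ }, { β, γ, δ, ε, ζ }, X }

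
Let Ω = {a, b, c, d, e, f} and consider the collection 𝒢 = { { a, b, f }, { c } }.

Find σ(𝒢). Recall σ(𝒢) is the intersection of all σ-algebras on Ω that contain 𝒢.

σ(𝒢) = { {  }, { c }, { d, e }, { a, b, f }, { c, d, e }, { a, b, c, f }, { a, b, d, e, f }, Ω }

Derivation:
Begin from { {  }, { c }, { a, b, f }, Ω } (that is, 𝒢 plus ∅ and Ω).
Pass 1 adds 3:
  { c, d, e }  = complement { a, b, f }
  { a, b, c, f }  = { c } ∪ { a, b, f }
  { a, b, d, e, f }  = complement { c }
Pass 2 (1 new):
  { d, e }  = complement { a, b, c, f }
Pass 3: no new sets; the family is a σ-algebra.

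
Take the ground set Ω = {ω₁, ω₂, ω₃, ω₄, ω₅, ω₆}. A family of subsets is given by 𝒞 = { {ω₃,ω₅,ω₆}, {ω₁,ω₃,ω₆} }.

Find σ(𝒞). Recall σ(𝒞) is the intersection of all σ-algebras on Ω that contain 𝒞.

Seed the family with 𝒞 together with ∅ and Ω: { {}, {ω₁,ω₃,ω₆}, {ω₃,ω₅,ω₆}, Ω }.
Step 1: 3 new —
  {ω₁,ω₂,ω₄}  = Ω∖{ω₃,ω₅,ω₆}
  {ω₂,ω₄,ω₅}  = Ω∖{ω₁,ω₃,ω₆}
  {ω₁,ω₃,ω₅,ω₆}  = {ω₁,ω₃,ω₆} ∪ {ω₃,ω₅,ω₆}
Step 2 adds 4:
  {ω₂,ω₄}  = Ω∖{ω₁,ω₃,ω₅,ω₆}
  {ω₁,ω₂,ω₄,ω₅}  = {ω₁,ω₂,ω₄} ∪ {ω₂,ω₄,ω₅}
  {ω₁,ω₂,ω₃,ω₄,ω₆}  = {ω₁,ω₃,ω₆} ∪ {ω₁,ω₂,ω₄}
  {ω₂,ω₃,ω₄,ω₅,ω₆}  = {ω₃,ω₅,ω₆} ∪ {ω₂,ω₄,ω₅}
Step 3: 3 new —
  {ω₁}  = Ω∖{ω₂,ω₃,ω₄,ω₅,ω₆}
  {ω₅}  = Ω∖{ω₁,ω₂,ω₃,ω₄,ω₆}
  {ω₃,ω₆}  = Ω∖{ω₁,ω₂,ω₄,ω₅}
Step 4: 2 new —
  {ω₁,ω₅}  = {ω₅} ∪ {ω₁}
  {ω₂,ω₃,ω₄,ω₆}  = {ω₃,ω₆} ∪ {ω₂,ω₄}
Step 5: stable.

σ(𝒞) = { {}, {ω₁}, {ω₅}, {ω₁,ω₅}, {ω₂,ω₄}, {ω₃,ω₆}, {ω₁,ω₂,ω₄}, {ω₁,ω₃,ω₆}, {ω₂,ω₄,ω₅}, {ω₃,ω₅,ω₆}, {ω₁,ω₂,ω₄,ω₅}, {ω₁,ω₃,ω₅,ω₆}, {ω₂,ω₃,ω₄,ω₆}, {ω₁,ω₂,ω₃,ω₄,ω₆}, {ω₂,ω₃,ω₄,ω₅,ω₆}, Ω }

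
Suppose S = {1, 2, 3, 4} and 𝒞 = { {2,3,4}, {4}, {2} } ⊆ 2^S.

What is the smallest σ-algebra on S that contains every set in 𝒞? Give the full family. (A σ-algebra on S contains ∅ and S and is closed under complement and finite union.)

Initial family (5 sets): { {}, {2}, {4}, {2,3,4}, S }.
Pass 1: 4 new —
  {1}  = complement {2,3,4}
  {2,4}  = {4} ∪ {2}
  {1,2,3}  = complement {4}
  {1,3,4}  = complement {2}
  [9 total]
Pass 2: +4 →
  {1,2}  = {2} ∪ {1}
  {1,3}  = complement {2,4}
  {1,4}  = {4} ∪ {1}
  {1,2,4}  = {2,4} ∪ {1}
  [13 total]
Pass 3: 3 new —
  {3}  = complement {1,2,4}
  {2,3}  = complement {1,4}
  {3,4}  = complement {1,2}
  [16 total]
Pass 4: stable.

Therefore σ(𝒞) = { {}, {1}, {2}, {3}, {4}, {1,2}, {1,3}, {1,4}, {2,3}, {2,4}, {3,4}, {1,2,3}, {1,2,4}, {1,3,4}, {2,3,4}, S } (|σ(𝒞)| = 16).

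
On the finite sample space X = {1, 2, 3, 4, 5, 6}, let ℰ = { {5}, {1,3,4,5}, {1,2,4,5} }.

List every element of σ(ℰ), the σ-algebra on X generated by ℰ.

Seed the family with ℰ together with ∅ and X: { ∅, {5}, {1,2,4,5}, {1,3,4,5}, X }.
Iteration 1. New:
  {2,6}  = complement {1,3,4,5}
  {3,6}  = complement {1,2,4,5}
  {1,2,3,4,5}  = {1,3,4,5} ∪ {1,2,4,5}
  {1,2,3,4,6}  = complement {5}
  (now 9)
Iteration 2 (6 new):
  {6}  = complement {1,2,3,4,5}
  {2,3,6}  = {2,6} ∪ {3,6}
  {2,5,6}  = {2,6} ∪ {5}
  {3,5,6}  = {5} ∪ {3,6}
  {1,2,4,5,6}  = {2,6} ∪ {1,2,4,5}
  {1,3,4,5,6}  = {1,3,4,5} ∪ {3,6}
  (now 15)
Iteration 3: +7 →
  {2}  = complement {1,3,4,5,6}
  {3}  = complement {1,2,4,5,6}
  {5,6}  = {5} ∪ {6}
  {1,2,4}  = complement {3,5,6}
  {1,3,4}  = complement {2,5,6}
  {1,4,5}  = complement {2,3,6}
  {2,3,5,6}  = {3,6} ∪ {2,5,6}
  (now 22)
Iteration 4: 8 new —
  {1,4}  = complement {2,3,5,6}
  {2,3}  = {2} ∪ {3}
  {2,5}  = {2} ∪ {5}
  {3,5}  = {5} ∪ {3}
  {1,2,3,4}  = complement {5,6}
  {1,2,4,6}  = {2,6} ∪ {1,2,4}
  {1,3,4,6}  = {1,3,4} ∪ {6}
  {1,4,5,6}  = {5,6} ∪ {1,4,5}
  (now 30)
Iteration 5 (2 new):
  {1,4,6}  = {6} ∪ {1,4}
  {2,3,5}  = {2,5} ∪ {3}
  (now 32)
Iteration 6: stable.

σ(ℰ) = { ∅, {2}, {3}, {5}, {6}, {1,4}, {2,3}, {2,5}, {2,6}, {3,5}, {3,6}, {5,6}, {1,2,4}, {1,3,4}, {1,4,5}, {1,4,6}, {2,3,5}, {2,3,6}, {2,5,6}, {3,5,6}, {1,2,3,4}, {1,2,4,5}, {1,2,4,6}, {1,3,4,5}, {1,3,4,6}, {1,4,5,6}, {2,3,5,6}, {1,2,3,4,5}, {1,2,3,4,6}, {1,2,4,5,6}, {1,3,4,5,6}, X }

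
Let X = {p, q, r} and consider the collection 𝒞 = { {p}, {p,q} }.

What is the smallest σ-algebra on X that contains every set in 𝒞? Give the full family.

|σ(𝒞)| = 8.  σ(𝒞) = { ∅, {p}, {q}, {r}, {p,q}, {p,r}, {q,r}, X }

Derivation:
Initial family (4 sets): { ∅, {p}, {p,q}, X }.
Pass 1: 2 new —
  {r}  = {p,q}ᶜ
  {q,r}  = {p}ᶜ
  — 6 sets.
Pass 2: 1 new —
  {p,r}  = {r} ∪ {p}
  — 7 sets.
Pass 3 (1 new):
  {q}  = {p,r}ᶜ
  — 8 sets.
Pass 4: closed — nothing new.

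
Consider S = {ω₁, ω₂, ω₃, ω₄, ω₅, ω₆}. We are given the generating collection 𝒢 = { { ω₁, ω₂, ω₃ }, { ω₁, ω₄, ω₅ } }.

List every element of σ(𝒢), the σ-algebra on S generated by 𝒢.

Take S₀ = 𝒢 ∪ {∅, S} = { {}, { ω₁, ω₂, ω₃ }, { ω₁, ω₄, ω₅ }, S }.
Step 1: 3 new —
  { ω₂, ω₃, ω₆ }  = ᶜ of { ω₁, ω₄, ω₅ }
  { ω₄, ω₅, ω₆ }  = ᶜ of { ω₁, ω₂, ω₃ }
  { ω₁, ω₂, ω₃, ω₄, ω₅ }  = { ω₁, ω₂, ω₃ } ∪ { ω₁, ω₄, ω₅ }
Step 2 (4 new):
  { ω₆ }  = ᶜ of { ω₁, ω₂, ω₃, ω₄, ω₅ }
  { ω₁, ω₂, ω₃, ω₆ }  = { ω₁, ω₂, ω₃ } ∪ { ω₂, ω₃, ω₆ }
  { ω₁, ω₄, ω₅, ω₆ }  = { ω₁, ω₄, ω₅ } ∪ { ω₄, ω₅, ω₆ }
  { ω₂, ω₃, ω₄, ω₅, ω₆ }  = { ω₂, ω₃, ω₆ } ∪ { ω₄, ω₅, ω₆ }
Step 3: 3 new —
  { ω₁ }  = ᶜ of { ω₂, ω₃, ω₄, ω₅, ω₆ }
  { ω₂, ω₃ }  = ᶜ of { ω₁, ω₄, ω₅, ω₆ }
  { ω₄, ω₅ }  = ᶜ of { ω₁, ω₂, ω₃, ω₆ }
Step 4: +2 →
  { ω₁, ω₆ }  = { ω₆ } ∪ { ω₁ }
  { ω₂, ω₃, ω₄, ω₅ }  = { ω₄, ω₅ } ∪ { ω₂, ω₃ }
After Step 5 the family is unchanged; done.

Hence σ(𝒢) has 16 members: { {}, { ω₁ }, { ω₆ }, { ω₁, ω₆ }, { ω₂, ω₃ }, { ω₄, ω₅ }, { ω₁, ω₂, ω₃ }, { ω₁, ω₄, ω₅ }, { ω₂, ω₃, ω₆ }, { ω₄, ω₅, ω₆ }, { ω₁, ω₂, ω₃, ω₆ }, { ω₁, ω₄, ω₅, ω₆ }, { ω₂, ω₃, ω₄, ω₅ }, { ω₁, ω₂, ω₃, ω₄, ω₅ }, { ω₂, ω₃, ω₄, ω₅, ω₆ }, S }.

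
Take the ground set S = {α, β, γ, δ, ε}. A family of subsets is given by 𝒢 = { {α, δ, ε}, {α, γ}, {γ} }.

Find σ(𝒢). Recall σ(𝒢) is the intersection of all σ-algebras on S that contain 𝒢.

σ(𝒢) = { {}, {α}, {β}, {γ}, {α, β}, {α, γ}, {β, γ}, {δ, ε}, {α, β, γ}, {α, δ, ε}, {β, δ, ε}, {γ, δ, ε}, {α, β, δ, ε}, {α, γ, δ, ε}, {β, γ, δ, ε}, S }

Derivation:
Begin from { {}, {γ}, {α, γ}, {α, δ, ε}, S } (that is, 𝒢 plus ∅ and S).
Iteration 1. New:
  {β, γ}  = S∖{α, δ, ε}
  {β, δ, ε}  = S∖{α, γ}
  {α, β, δ, ε}  = S∖{γ}
  {α, γ, δ, ε}  = {α, δ, ε} ∪ {γ}
  |family| = 9
Iteration 2: +3 →
  {β}  = S∖{α, γ, δ, ε}
  {α, β, γ}  = {β, γ} ∪ {α, γ}
  {β, γ, δ, ε}  = {γ} ∪ {β, δ, ε}
  |family| = 12
Iteration 3: 2 new —
  {α}  = S∖{β, γ, δ, ε}
  {δ, ε}  = S∖{α, β, γ}
  |family| = 14
Iteration 4. New:
  {α, β}  = {β} ∪ {α}
  {γ, δ, ε}  = {γ} ∪ {δ, ε}
  |family| = 16
Iteration 5: no new sets; the family is a σ-algebra.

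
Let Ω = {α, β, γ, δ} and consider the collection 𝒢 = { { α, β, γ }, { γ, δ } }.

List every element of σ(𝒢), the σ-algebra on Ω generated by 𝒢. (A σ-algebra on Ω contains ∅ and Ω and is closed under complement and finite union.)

Seed the family with 𝒢 together with ∅ and Ω: { {  }, { γ, δ }, { α, β, γ }, Ω }.
Pass 1 adds 2:
  { δ }  = ᶜ of { α, β, γ }
  { α, β }  = ᶜ of { γ, δ }
  [6 total]
Pass 2: +1 →
  { α, β, δ }  = { α, β } ∪ { δ }
  [7 total]
Pass 3: 1 new —
  { γ }  = ᶜ of { α, β, δ }
  [8 total]
After Pass 4 the family is unchanged; done.

Hence σ(𝒢) has 8 members: { {  }, { γ }, { δ }, { α, β }, { γ, δ }, { α, β, γ }, { α, β, δ }, Ω }.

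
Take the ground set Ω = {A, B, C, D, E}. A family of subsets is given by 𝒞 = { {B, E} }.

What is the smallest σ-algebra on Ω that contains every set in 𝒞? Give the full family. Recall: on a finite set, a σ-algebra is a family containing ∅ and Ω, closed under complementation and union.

Initial family (3 sets): { {}, {B, E}, Ω }.
Pass 1 adds 1:
  {A, C, D}  = complement {B, E}
  (now 4)
Pass 2: stable.

Therefore σ(𝒞) = { {}, {B, E}, {A, C, D}, Ω } (|σ(𝒞)| = 4).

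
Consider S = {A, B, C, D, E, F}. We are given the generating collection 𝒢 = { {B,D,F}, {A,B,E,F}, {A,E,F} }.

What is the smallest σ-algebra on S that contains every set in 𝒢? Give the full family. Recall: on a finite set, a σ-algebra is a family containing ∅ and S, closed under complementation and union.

Take S₀ = 𝒢 ∪ {∅, S} = { {}, {A,E,F}, {B,D,F}, {A,B,E,F}, S }.
Step 1 (4 new):
  {C,D}  = complement {A,B,E,F}
  {A,C,E}  = complement {B,D,F}
  {B,C,D}  = complement {A,E,F}
  {A,B,D,E,F}  = {B,D,F} ∪ {A,E,F}
  [9 total]
Step 2: 7 new —
  {C}  = complement {A,B,D,E,F}
  {A,C,D,E}  = {C,D} ∪ {A,C,E}
  {A,C,E,F}  = {A,C,E} ∪ {A,E,F}
  {B,C,D,F}  = {B,D,F} ∪ {C,D}
  {A,B,C,D,E}  = {B,C,D} ∪ {A,C,E}
  {A,B,C,E,F}  = {A,C,E} ∪ {A,B,E,F}
  {A,C,D,E,F}  = {C,D} ∪ {A,E,F}
  [16 total]
Step 3 (6 new):
  {B}  = complement {A,C,D,E,F}
  {D}  = complement {A,B,C,E,F}
  {F}  = complement {A,B,C,D,E}
  {A,E}  = complement {B,C,D,F}
  {B,D}  = complement {A,C,E,F}
  {B,F}  = complement {A,C,D,E}
  [22 total]
Step 4: 10 new —
  {B,C}  = {B} ∪ {C}
  {C,F}  = {F} ∪ {C}
  {D,F}  = {F} ∪ {D}
  {A,B,E}  = {B} ∪ {A,E}
  {A,D,E}  = {A,E} ∪ {D}
  {B,C,F}  = {B,F} ∪ {C}
  {C,D,F}  = {C,D} ∪ {F}
  {A,B,C,E}  = {A,C,E} ∪ {B}
  {A,B,D,E}  = {A,E} ∪ {B,D}
  {A,D,E,F}  = {A,E,F} ∪ {D}
  [32 total]
Step 5: closed — nothing new.

σ(𝒢) = { {}, {B}, {C}, {D}, {F}, {A,E}, {B,C}, {B,D}, {B,F}, {C,D}, {C,F}, {D,F}, {A,B,E}, {A,C,E}, {A,D,E}, {A,E,F}, {B,C,D}, {B,C,F}, {B,D,F}, {C,D,F}, {A,B,C,E}, {A,B,D,E}, {A,B,E,F}, {A,C,D,E}, {A,C,E,F}, {A,D,E,F}, {B,C,D,F}, {A,B,C,D,E}, {A,B,C,E,F}, {A,B,D,E,F}, {A,C,D,E,F}, S }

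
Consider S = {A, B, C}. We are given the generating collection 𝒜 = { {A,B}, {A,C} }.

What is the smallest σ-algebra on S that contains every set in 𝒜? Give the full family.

Answer: σ(𝒜) = { {}, {A}, {B}, {C}, {A,B}, {A,C}, {B,C}, S }

Derivation:
Begin from { {}, {A,B}, {A,C}, S } (that is, 𝒜 plus ∅ and S).
Pass 1 adds 2:
  {B}  = {A,C}ᶜ
  {C}  = {A,B}ᶜ
Pass 2. New:
  {B,C}  = {C} ∪ {B}
Pass 3 (1 new):
  {A}  = {B,C}ᶜ
After Pass 4 the family is unchanged; done.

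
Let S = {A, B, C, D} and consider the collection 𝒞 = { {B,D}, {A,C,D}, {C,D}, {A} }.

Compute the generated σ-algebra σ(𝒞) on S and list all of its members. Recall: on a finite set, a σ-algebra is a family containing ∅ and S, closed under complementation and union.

Start: 𝒞 ∪ {∅, S} = { {}, {A}, {B,D}, {C,D}, {A,C,D}, S }.
Round 1 adds 5:
  {B}  = {A,C,D}ᶜ
  {A,B}  = {C,D}ᶜ
  {A,C}  = {B,D}ᶜ
  {A,B,D}  = {B,D} ∪ {A}
  {B,C,D}  = {A}ᶜ
  (now 11)
Round 2 adds 2:
  {C}  = {A,B,D}ᶜ
  {A,B,C}  = {A,B} ∪ {A,C}
  (now 13)
Round 3. New:
  {D}  = {A,B,C}ᶜ
  {B,C}  = {C} ∪ {B}
  (now 15)
Round 4. New:
  {A,D}  = {B,C}ᶜ
  (now 16)
Round 5 adds nothing — fixpoint reached.

|σ(𝒞)| = 16.  σ(𝒞) = { {}, {A}, {B}, {C}, {D}, {A,B}, {A,C}, {A,D}, {B,C}, {B,D}, {C,D}, {A,B,C}, {A,B,D}, {A,C,D}, {B,C,D}, S }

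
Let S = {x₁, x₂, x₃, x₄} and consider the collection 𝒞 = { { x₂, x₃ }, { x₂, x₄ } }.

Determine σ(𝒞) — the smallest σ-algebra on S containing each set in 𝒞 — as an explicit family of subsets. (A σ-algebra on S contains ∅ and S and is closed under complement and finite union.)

Start: 𝒞 ∪ {∅, S} = { {}, { x₂, x₃ }, { x₂, x₄ }, S }.
Step 1 adds 3:
  { x₁, x₃ }  = complement { x₂, x₄ }
  { x₁, x₄ }  = complement { x₂, x₃ }
  { x₂, x₃, x₄ }  = { x₂, x₄ } ∪ { x₂, x₃ }
  |family| = 7
Step 2 adds 4:
  { x₁ }  = complement { x₂, x₃, x₄ }
  { x₁, x₂, x₃ }  = { x₂, x₃ } ∪ { x₁, x₃ }
  { x₁, x₂, x₄ }  = { x₁, x₄ } ∪ { x₂, x₄ }
  { x₁, x₃, x₄ }  = { x₁, x₄ } ∪ { x₁, x₃ }
  |family| = 11
Step 3. New:
  { x₂ }  = complement { x₁, x₃, x₄ }
  { x₃ }  = complement { x₁, x₂, x₄ }
  { x₄ }  = complement { x₁, x₂, x₃ }
  |family| = 14
Step 4: 2 new —
  { x₁, x₂ }  = { x₂ } ∪ { x₁ }
  { x₃, x₄ }  = { x₃ } ∪ { x₄ }
  |family| = 16
Step 5 adds nothing — fixpoint reached.

Hence σ(𝒞) has 16 members: { {}, { x₁ }, { x₂ }, { x₃ }, { x₄ }, { x₁, x₂ }, { x₁, x₃ }, { x₁, x₄ }, { x₂, x₃ }, { x₂, x₄ }, { x₃, x₄ }, { x₁, x₂, x₃ }, { x₁, x₂, x₄ }, { x₁, x₃, x₄ }, { x₂, x₃, x₄ }, S }.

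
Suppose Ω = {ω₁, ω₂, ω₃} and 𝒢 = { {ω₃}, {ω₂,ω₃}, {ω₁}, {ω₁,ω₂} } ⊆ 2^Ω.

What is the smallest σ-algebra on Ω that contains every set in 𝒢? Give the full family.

Seed the family with 𝒢 together with ∅ and Ω: { {}, {ω₁}, {ω₃}, {ω₁,ω₂}, {ω₂,ω₃}, Ω }.
Pass 1: 1 new —
  {ω₁,ω₃}  = {ω₃} ∪ {ω₁}
  — 7 sets.
Pass 2: 1 new —
  {ω₂}  = {ω₁,ω₃}ᶜ
  — 8 sets.
After Pass 3 the family is unchanged; done.

|σ(𝒢)| = 8.  σ(𝒢) = { {}, {ω₁}, {ω₂}, {ω₃}, {ω₁,ω₂}, {ω₁,ω₃}, {ω₂,ω₃}, Ω }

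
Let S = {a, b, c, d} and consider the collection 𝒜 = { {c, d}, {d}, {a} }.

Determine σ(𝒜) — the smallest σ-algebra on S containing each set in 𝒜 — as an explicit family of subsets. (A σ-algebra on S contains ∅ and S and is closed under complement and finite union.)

Answer: σ(𝒜) = { {}, {a}, {b}, {c}, {d}, {a, b}, {a, c}, {a, d}, {b, c}, {b, d}, {c, d}, {a, b, c}, {a, b, d}, {a, c, d}, {b, c, d}, S }

Working:
Take S₀ = 𝒜 ∪ {∅, S} = { {}, {a}, {d}, {c, d}, S }.
Pass 1: +5 →
  {a, b}  = {c, d}ᶜ
  {a, d}  = {d} ∪ {a}
  {a, b, c}  = {d}ᶜ
  {a, c, d}  = {c, d} ∪ {a}
  {b, c, d}  = {a}ᶜ
  [10 total]
Pass 2: +3 →
  {b}  = {a, c, d}ᶜ
  {b, c}  = {a, d}ᶜ
  {a, b, d}  = {a, b} ∪ {a, d}
  [13 total]
Pass 3: +2 →
  {c}  = {a, b, d}ᶜ
  {b, d}  = {d} ∪ {b}
  [15 total]
Pass 4: +1 →
  {a, c}  = {b, d}ᶜ
  [16 total]
Pass 5: closed — nothing new.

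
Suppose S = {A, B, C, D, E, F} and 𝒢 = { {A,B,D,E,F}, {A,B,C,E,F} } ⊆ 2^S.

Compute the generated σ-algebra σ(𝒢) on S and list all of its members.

Answer: σ(𝒢) = { {}, {C}, {D}, {C,D}, {A,B,E,F}, {A,B,C,E,F}, {A,B,D,E,F}, S }

Check:
Start: 𝒢 ∪ {∅, S} = { {}, {A,B,C,E,F}, {A,B,D,E,F}, S }.
Step 1: +2 →
  {C}  = S∖{A,B,D,E,F}
  {D}  = S∖{A,B,C,E,F}
  |family| = 6
Step 2 adds 1:
  {C,D}  = {C} ∪ {D}
  |family| = 7
Step 3. New:
  {A,B,E,F}  = S∖{C,D}
  |family| = 8
Step 4: stable.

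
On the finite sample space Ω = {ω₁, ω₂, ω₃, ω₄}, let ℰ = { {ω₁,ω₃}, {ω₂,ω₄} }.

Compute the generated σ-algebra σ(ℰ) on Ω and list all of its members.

Take S₀ = ℰ ∪ {∅, Ω} = { ∅, {ω₁,ω₃}, {ω₂,ω₄}, Ω }.
Pass 1: already closed under ᶜ and ∪.

Hence σ(ℰ) has 4 members: { ∅, {ω₁,ω₃}, {ω₂,ω₄}, Ω }.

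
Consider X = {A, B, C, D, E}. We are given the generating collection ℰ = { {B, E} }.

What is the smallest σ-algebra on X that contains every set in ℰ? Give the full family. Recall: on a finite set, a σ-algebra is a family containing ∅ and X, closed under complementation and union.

Take S₀ = ℰ ∪ {∅, X} = { {}, {B, E}, X }.
Iteration 1: +1 →
  {A, C, D}  = complement {B, E}
  (now 4)
Iteration 2 adds nothing — fixpoint reached.

|σ(ℰ)| = 4.  σ(ℰ) = { {}, {B, E}, {A, C, D}, X }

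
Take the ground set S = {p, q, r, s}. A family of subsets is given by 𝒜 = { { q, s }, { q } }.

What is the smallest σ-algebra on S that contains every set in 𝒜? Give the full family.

Take S₀ = 𝒜 ∪ {∅, S} = { {}, { q }, { q, s }, S }.
Round 1 (2 new):
  { p, r }  = S∖{ q, s }
  { p, r, s }  = S∖{ q }
  [6 total]
Round 2: +1 →
  { p, q, r }  = { p, r } ∪ { q }
  [7 total]
Round 3 (1 new):
  { s }  = S∖{ p, q, r }
  [8 total]
Round 4: closed — nothing new.

|σ(𝒜)| = 8.  σ(𝒜) = { {}, { q }, { s }, { p, r }, { q, s }, { p, q, r }, { p, r, s }, S }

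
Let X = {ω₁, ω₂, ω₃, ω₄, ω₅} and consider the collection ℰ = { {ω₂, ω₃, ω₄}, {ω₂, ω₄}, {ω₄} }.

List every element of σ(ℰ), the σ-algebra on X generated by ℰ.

σ(ℰ) (16 sets): { ∅, {ω₂}, {ω₃}, {ω₄}, {ω₁, ω₅}, {ω₂, ω₃}, {ω₂, ω₄}, {ω₃, ω₄}, {ω₁, ω₂, ω₅}, {ω₁, ω₃, ω₅}, {ω₁, ω₄, ω₅}, {ω₂, ω₃, ω₄}, {ω₁, ω₂, ω₃, ω₅}, {ω₁, ω₂, ω₄, ω₅}, {ω₁, ω₃, ω₄, ω₅}, X }

Working:
Start: ℰ ∪ {∅, X} = { ∅, {ω₄}, {ω₂, ω₄}, {ω₂, ω₃, ω₄}, X }.
Step 1 (3 new):
  {ω₁, ω₅}  = {ω₂, ω₃, ω₄}ᶜ
  {ω₁, ω₃, ω₅}  = {ω₂, ω₄}ᶜ
  {ω₁, ω₂, ω₃, ω₅}  = {ω₄}ᶜ
  [8 total]
Step 2 adds 3:
  {ω₁, ω₄, ω₅}  = {ω₄} ∪ {ω₁, ω₅}
  {ω₁, ω₂, ω₄, ω₅}  = {ω₂, ω₄} ∪ {ω₁, ω₅}
  {ω₁, ω₃, ω₄, ω₅}  = {ω₄} ∪ {ω₁, ω₃, ω₅}
  [11 total]
Step 3. New:
  {ω₂}  = {ω₁, ω₃, ω₄, ω₅}ᶜ
  {ω₃}  = {ω₁, ω₂, ω₄, ω₅}ᶜ
  {ω₂, ω₃}  = {ω₁, ω₄, ω₅}ᶜ
  [14 total]
Step 4. New:
  {ω₃, ω₄}  = {ω₃} ∪ {ω₄}
  {ω₁, ω₂, ω₅}  = {ω₁, ω₅} ∪ {ω₂}
  [16 total]
Step 5: closed — nothing new.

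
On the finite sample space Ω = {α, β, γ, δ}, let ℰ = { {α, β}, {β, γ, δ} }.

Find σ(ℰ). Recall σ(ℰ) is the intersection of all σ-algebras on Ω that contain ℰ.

σ(ℰ) (8 sets): { {}, {α}, {β}, {α, β}, {γ, δ}, {α, γ, δ}, {β, γ, δ}, Ω }

Check:
Initial family (4 sets): { {}, {α, β}, {β, γ, δ}, Ω }.
Step 1: +2 →
  {α}  = complement {β, γ, δ}
  {γ, δ}  = complement {α, β}
  — 6 sets.
Step 2 adds 1:
  {α, γ, δ}  = {γ, δ} ∪ {α}
  — 7 sets.
Step 3: 1 new —
  {β}  = complement {α, γ, δ}
  — 8 sets.
After Step 4 the family is unchanged; done.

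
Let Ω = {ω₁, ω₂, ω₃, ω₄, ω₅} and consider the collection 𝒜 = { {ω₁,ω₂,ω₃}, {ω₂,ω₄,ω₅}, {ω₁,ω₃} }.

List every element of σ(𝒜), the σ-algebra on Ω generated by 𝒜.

Start: 𝒜 ∪ {∅, Ω} = { {}, {ω₁,ω₃}, {ω₁,ω₂,ω₃}, {ω₂,ω₄,ω₅}, Ω }.
Iteration 1: +1 →
  {ω₄,ω₅}  = complement {ω₁,ω₂,ω₃}
  (now 6)
Iteration 2. New:
  {ω₁,ω₃,ω₄,ω₅}  = {ω₄,ω₅} ∪ {ω₁,ω₃}
  (now 7)
Iteration 3. New:
  {ω₂}  = complement {ω₁,ω₃,ω₄,ω₅}
  (now 8)
Iteration 4 adds nothing — fixpoint reached.

Therefore σ(𝒜) = { {}, {ω₂}, {ω₁,ω₃}, {ω₄,ω₅}, {ω₁,ω₂,ω₃}, {ω₂,ω₄,ω₅}, {ω₁,ω₃,ω₄,ω₅}, Ω } (|σ(𝒜)| = 8).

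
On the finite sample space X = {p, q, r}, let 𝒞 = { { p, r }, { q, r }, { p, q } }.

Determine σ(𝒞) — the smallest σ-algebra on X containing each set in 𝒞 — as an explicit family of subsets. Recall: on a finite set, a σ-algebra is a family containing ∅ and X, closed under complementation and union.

Begin from { ∅, { p, q }, { p, r }, { q, r }, X } (that is, 𝒞 plus ∅ and X).
Iteration 1 (3 new):
  { p }  = ᶜ of { q, r }
  { q }  = ᶜ of { p, r }
  { r }  = ᶜ of { p, q }
  [8 total]
Iteration 2: already closed under ᶜ and ∪.

|σ(𝒞)| = 8.  σ(𝒞) = { ∅, { p }, { q }, { r }, { p, q }, { p, r }, { q, r }, X }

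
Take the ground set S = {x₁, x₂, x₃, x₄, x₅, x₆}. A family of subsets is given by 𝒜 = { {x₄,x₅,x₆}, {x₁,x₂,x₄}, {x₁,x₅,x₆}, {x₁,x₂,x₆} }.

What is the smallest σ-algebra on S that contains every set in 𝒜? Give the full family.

Start: 𝒜 ∪ {∅, S} = { {}, {x₁,x₂,x₄}, {x₁,x₂,x₆}, {x₁,x₅,x₆}, {x₄,x₅,x₆}, S }.
Round 1: +8 →
  {x₁,x₂,x₃}  = ᶜ of {x₄,x₅,x₆}
  {x₂,x₃,x₄}  = ᶜ of {x₁,x₅,x₆}
  {x₃,x₄,x₅}  = ᶜ of {x₁,x₂,x₆}
  {x₃,x₅,x₆}  = ᶜ of {x₁,x₂,x₄}
  {x₁,x₂,x₄,x₆}  = {x₁,x₂,x₆} ∪ {x₁,x₂,x₄}
  {x₁,x₂,x₅,x₆}  = {x₁,x₅,x₆} ∪ {x₁,x₂,x₆}
  {x₁,x₄,x₅,x₆}  = {x₁,x₅,x₆} ∪ {x₄,x₅,x₆}
  {x₁,x₂,x₄,x₅,x₆}  = {x₁,x₅,x₆} ∪ {x₁,x₂,x₄}
  — 14 sets.
Round 2: +14 →
  {x₃}  = ᶜ of {x₁,x₂,x₄,x₅,x₆}
  {x₂,x₃}  = ᶜ of {x₁,x₄,x₅,x₆}
  {x₃,x₄}  = ᶜ of {x₁,x₂,x₅,x₆}
  {x₃,x₅}  = ᶜ of {x₁,x₂,x₄,x₆}
  {x₁,x₂,x₃,x₄}  = {x₂,x₃,x₄} ∪ {x₁,x₂,x₃}
  {x₁,x₂,x₃,x₆}  = {x₁,x₂,x₃} ∪ {x₁,x₂,x₆}
  {x₁,x₃,x₅,x₆}  = {x₁,x₅,x₆} ∪ {x₃,x₅,x₆}
  {x₂,x₃,x₄,x₅}  = {x₃,x₄,x₅} ∪ {x₂,x₃,x₄}
  {x₃,x₄,x₅,x₆}  = {x₃,x₄,x₅} ∪ {x₃,x₅,x₆}
  {x₁,x₂,x₃,x₄,x₅}  = {x₃,x₄,x₅} ∪ {x₁,x₂,x₃}
  {x₁,x₂,x₃,x₄,x₆}  = {x₂,x₃,x₄} ∪ {x₁,x₂,x₄,x₆}
  {x₁,x₂,x₃,x₅,x₆}  = {x₁,x₂,x₃} ∪ {x₁,x₅,x₆}
  {x₁,x₃,x₄,x₅,x₆}  = {x₃,x₄,x₅} ∪ {x₁,x₄,x₅,x₆}
  {x₂,x₃,x₄,x₅,x₆}  = {x₂,x₃,x₄} ∪ {x₃,x₅,x₆}
  — 28 sets.
Round 3 (13 new):
  {x₁}  = ᶜ of {x₂,x₃,x₄,x₅,x₆}
  {x₂}  = ᶜ of {x₁,x₃,x₄,x₅,x₆}
  {x₄}  = ᶜ of {x₁,x₂,x₃,x₅,x₆}
  {x₅}  = ᶜ of {x₁,x₂,x₃,x₄,x₆}
  {x₆}  = ᶜ of {x₁,x₂,x₃,x₄,x₅}
  {x₁,x₂}  = ᶜ of {x₃,x₄,x₅,x₆}
  {x₁,x₆}  = ᶜ of {x₂,x₃,x₄,x₅}
  {x₂,x₄}  = ᶜ of {x₁,x₃,x₅,x₆}
  {x₄,x₅}  = ᶜ of {x₁,x₂,x₃,x₆}
  {x₅,x₆}  = ᶜ of {x₁,x₂,x₃,x₄}
  {x₂,x₃,x₅}  = {x₃,x₅} ∪ {x₂,x₃}
  {x₁,x₂,x₃,x₅}  = {x₃,x₅} ∪ {x₁,x₂,x₃}
  {x₂,x₃,x₅,x₆}  = {x₂,x₃} ∪ {x₃,x₅,x₆}
  — 41 sets.
Round 4: +23 →
  {x₁,x₃}  = {x₃} ∪ {x₁}
  {x₁,x₄}  = ᶜ of {x₂,x₃,x₅,x₆}
  {x₁,x₅}  = {x₁} ∪ {x₅}
  {x₂,x₅}  = {x₂} ∪ {x₅}
  {x₂,x₆}  = {x₂} ∪ {x₆}
  {x₃,x₆}  = {x₃} ∪ {x₆}
  {x₄,x₆}  = ᶜ of {x₁,x₂,x₃,x₅}
  {x₁,x₂,x₅}  = {x₁,x₂} ∪ {x₅}
  {x₁,x₃,x₄}  = {x₃,x₄} ∪ {x₁}
  {x₁,x₃,x₅}  = {x₃,x₅} ∪ {x₁}
  {x₁,x₃,x₆}  = {x₁,x₆} ∪ {x₃}
  {x₁,x₄,x₅}  = {x₄,x₅} ∪ {x₁}
  {x₁,x₄,x₆}  = ᶜ of {x₂,x₃,x₅}
  {x₂,x₃,x₆}  = {x₂,x₃} ∪ {x₆}
  {x₂,x₄,x₅}  = {x₂} ∪ {x₄,x₅}
  {x₂,x₄,x₆}  = {x₂,x₄} ∪ {x₆}
  {x₂,x₅,x₆}  = {x₂} ∪ {x₅,x₆}
  {x₃,x₄,x₆}  = {x₃,x₄} ∪ {x₆}
  {x₁,x₂,x₄,x₅}  = {x₄,x₅} ∪ {x₁,x₂}
  {x₁,x₃,x₄,x₅}  = {x₁} ∪ {x₃,x₄,x₅}
  {x₁,x₃,x₄,x₆}  = {x₃,x₄} ∪ {x₁,x₆}
  {x₂,x₃,x₄,x₆}  = {x₂,x₃,x₄} ∪ {x₆}
  {x₂,x₄,x₅,x₆}  = {x₂} ∪ {x₄,x₅,x₆}
  — 64 sets.
Round 5: no new sets; the family is a σ-algebra.

σ(𝒜) = { {}, {x₁}, {x₂}, {x₃}, {x₄}, {x₅}, {x₆}, {x₁,x₂}, {x₁,x₃}, {x₁,x₄}, {x₁,x₅}, {x₁,x₆}, {x₂,x₃}, {x₂,x₄}, {x₂,x₅}, {x₂,x₆}, {x₃,x₄}, {x₃,x₅}, {x₃,x₆}, {x₄,x₅}, {x₄,x₆}, {x₅,x₆}, {x₁,x₂,x₃}, {x₁,x₂,x₄}, {x₁,x₂,x₅}, {x₁,x₂,x₆}, {x₁,x₃,x₄}, {x₁,x₃,x₅}, {x₁,x₃,x₆}, {x₁,x₄,x₅}, {x₁,x₄,x₆}, {x₁,x₅,x₆}, {x₂,x₃,x₄}, {x₂,x₃,x₅}, {x₂,x₃,x₆}, {x₂,x₄,x₅}, {x₂,x₄,x₆}, {x₂,x₅,x₆}, {x₃,x₄,x₅}, {x₃,x₄,x₆}, {x₃,x₅,x₆}, {x₄,x₅,x₆}, {x₁,x₂,x₃,x₄}, {x₁,x₂,x₃,x₅}, {x₁,x₂,x₃,x₆}, {x₁,x₂,x₄,x₅}, {x₁,x₂,x₄,x₆}, {x₁,x₂,x₅,x₆}, {x₁,x₃,x₄,x₅}, {x₁,x₃,x₄,x₆}, {x₁,x₃,x₅,x₆}, {x₁,x₄,x₅,x₆}, {x₂,x₃,x₄,x₅}, {x₂,x₃,x₄,x₆}, {x₂,x₃,x₅,x₆}, {x₂,x₄,x₅,x₆}, {x₃,x₄,x₅,x₆}, {x₁,x₂,x₃,x₄,x₅}, {x₁,x₂,x₃,x₄,x₆}, {x₁,x₂,x₃,x₅,x₆}, {x₁,x₂,x₄,x₅,x₆}, {x₁,x₃,x₄,x₅,x₆}, {x₂,x₃,x₄,x₅,x₆}, S }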